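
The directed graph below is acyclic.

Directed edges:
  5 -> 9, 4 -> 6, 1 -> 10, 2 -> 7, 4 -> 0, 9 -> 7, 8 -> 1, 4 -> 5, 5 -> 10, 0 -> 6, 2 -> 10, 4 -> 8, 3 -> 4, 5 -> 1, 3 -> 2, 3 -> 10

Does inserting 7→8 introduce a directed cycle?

Adding 7→8 creates a cycle iff 8 can already reach 7.
Explore from 8: no path reaches 7. The graph stays acyclic.

No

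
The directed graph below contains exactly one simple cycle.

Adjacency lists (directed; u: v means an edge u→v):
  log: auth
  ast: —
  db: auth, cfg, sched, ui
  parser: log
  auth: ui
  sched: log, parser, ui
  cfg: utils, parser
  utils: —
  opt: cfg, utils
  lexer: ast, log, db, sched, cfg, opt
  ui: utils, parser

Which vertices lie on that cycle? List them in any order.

ui, log, auth, parser

DFS with gray/black marking from log:
log gray
  auth gray
    ui gray
      utils gray
      utils black
      parser gray
        parser→log: log is gray → back edge
Back edge closes the cycle log → auth → ui → parser → log; its vertices are {ui, log, auth, parser}.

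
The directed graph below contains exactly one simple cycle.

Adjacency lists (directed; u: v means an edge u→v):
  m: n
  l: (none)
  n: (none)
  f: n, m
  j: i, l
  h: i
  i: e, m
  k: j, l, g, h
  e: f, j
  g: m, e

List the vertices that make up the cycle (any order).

DFS with gray/black marking from j:
j gray
  i gray
    e gray
      f gray
        n gray
        n black
        m gray
          m→n: n black — skip
        m black
      f black
      e→j: j is gray → back edge
Back edge closes the cycle j → i → e → j; its vertices are {e, i, j}.

e, i, j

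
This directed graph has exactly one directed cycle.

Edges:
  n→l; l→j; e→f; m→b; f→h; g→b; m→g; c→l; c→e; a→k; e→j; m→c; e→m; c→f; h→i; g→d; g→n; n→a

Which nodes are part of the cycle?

c, e, m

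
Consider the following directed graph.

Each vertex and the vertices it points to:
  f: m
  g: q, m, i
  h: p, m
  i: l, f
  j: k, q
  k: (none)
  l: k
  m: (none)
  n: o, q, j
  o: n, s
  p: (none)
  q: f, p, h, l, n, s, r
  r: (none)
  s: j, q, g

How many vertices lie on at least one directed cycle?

6

A vertex is on a directed cycle iff it belongs to a strongly connected component of size ≥ 2 (or has a self-loop).
The vertices on cycles are {g, j, n, o, q, s} — 6 in total.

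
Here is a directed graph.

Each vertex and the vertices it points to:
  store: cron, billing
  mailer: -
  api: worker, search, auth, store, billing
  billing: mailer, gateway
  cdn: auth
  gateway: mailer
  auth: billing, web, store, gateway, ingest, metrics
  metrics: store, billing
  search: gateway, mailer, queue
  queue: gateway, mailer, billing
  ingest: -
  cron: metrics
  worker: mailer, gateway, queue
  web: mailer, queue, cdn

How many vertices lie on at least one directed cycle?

6

A vertex is on a directed cycle iff it belongs to a strongly connected component of size ≥ 2 (or has a self-loop).
The vertices on cycles are {cdn, web, auth, cron, store, metrics} — 6 in total.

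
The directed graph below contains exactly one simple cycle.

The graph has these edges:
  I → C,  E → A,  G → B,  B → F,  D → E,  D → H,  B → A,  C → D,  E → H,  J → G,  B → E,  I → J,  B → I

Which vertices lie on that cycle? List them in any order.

DFS with gray/black marking from G:
G gray
  B gray
    F gray
    F black
    I gray
      J gray
        J→G: G is gray → back edge
Back edge closes the cycle G → B → I → J → G; its vertices are {B, G, I, J}.

B, G, I, J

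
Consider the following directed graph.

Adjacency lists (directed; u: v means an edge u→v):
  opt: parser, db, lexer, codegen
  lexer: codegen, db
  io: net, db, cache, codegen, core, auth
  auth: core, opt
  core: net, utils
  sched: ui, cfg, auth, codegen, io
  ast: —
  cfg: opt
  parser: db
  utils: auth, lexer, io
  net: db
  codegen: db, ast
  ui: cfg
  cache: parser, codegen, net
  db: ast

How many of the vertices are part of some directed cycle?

A vertex is on a directed cycle iff it belongs to a strongly connected component of size ≥ 2 (or has a self-loop).
The vertices on cycles are {io, auth, core, utils} — 4 in total.

4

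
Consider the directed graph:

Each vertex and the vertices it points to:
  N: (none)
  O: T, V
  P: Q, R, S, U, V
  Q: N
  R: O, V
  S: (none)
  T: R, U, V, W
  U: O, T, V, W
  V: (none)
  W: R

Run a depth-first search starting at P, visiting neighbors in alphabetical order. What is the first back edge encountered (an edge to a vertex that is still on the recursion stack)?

DFS from P (visiting neighbors in alphabetical order); mark gray on enter, black on exit:
P gray
  Q gray
    N gray
    N black
  Q black
  R gray
    O gray
      T gray
        T→R: R is gray → back edge
First back edge: T → R.

T→R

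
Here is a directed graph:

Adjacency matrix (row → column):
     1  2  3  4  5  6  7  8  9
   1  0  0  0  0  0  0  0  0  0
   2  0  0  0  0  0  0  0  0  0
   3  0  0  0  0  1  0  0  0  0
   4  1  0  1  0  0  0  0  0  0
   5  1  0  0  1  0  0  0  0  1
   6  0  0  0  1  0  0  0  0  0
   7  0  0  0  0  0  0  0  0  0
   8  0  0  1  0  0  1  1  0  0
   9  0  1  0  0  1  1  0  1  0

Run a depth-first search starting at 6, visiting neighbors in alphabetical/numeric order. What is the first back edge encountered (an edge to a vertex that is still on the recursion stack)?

5→4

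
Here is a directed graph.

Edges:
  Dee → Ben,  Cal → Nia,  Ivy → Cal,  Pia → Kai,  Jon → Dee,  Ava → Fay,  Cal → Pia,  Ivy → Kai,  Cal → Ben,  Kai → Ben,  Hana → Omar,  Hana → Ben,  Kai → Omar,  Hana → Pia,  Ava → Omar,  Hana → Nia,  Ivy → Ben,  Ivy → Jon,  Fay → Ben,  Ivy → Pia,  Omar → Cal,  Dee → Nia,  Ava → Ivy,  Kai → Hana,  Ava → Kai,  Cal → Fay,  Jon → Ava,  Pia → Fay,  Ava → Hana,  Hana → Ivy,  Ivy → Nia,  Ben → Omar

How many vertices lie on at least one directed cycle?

A vertex is on a directed cycle iff it belongs to a strongly connected component of size ≥ 2 (or has a self-loop).
The vertices on cycles are {Ava, Ben, Cal, Dee, Fay, Ivy, Jon, Kai, Pia, Hana, Omar} — 11 in total.

11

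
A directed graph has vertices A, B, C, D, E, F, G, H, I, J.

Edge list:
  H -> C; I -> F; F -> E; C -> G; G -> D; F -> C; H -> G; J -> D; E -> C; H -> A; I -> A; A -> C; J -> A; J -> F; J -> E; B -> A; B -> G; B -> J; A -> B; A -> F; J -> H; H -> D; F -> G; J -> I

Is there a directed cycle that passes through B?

B is on a cycle iff B can reach itself via ≥1 edge.
B → A → B — yes.

Yes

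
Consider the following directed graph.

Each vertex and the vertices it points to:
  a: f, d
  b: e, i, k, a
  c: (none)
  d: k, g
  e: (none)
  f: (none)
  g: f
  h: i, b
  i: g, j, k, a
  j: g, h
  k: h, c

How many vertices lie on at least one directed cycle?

A vertex is on a directed cycle iff it belongs to a strongly connected component of size ≥ 2 (or has a self-loop).
The vertices on cycles are {a, b, d, h, i, j, k} — 7 in total.

7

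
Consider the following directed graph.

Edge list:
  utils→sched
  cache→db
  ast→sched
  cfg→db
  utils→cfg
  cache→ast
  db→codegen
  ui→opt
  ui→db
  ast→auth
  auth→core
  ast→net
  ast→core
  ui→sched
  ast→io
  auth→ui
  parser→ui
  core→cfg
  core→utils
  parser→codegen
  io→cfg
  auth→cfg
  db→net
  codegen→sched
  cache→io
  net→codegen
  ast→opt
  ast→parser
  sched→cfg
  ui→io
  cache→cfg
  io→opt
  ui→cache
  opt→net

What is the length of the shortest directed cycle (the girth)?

4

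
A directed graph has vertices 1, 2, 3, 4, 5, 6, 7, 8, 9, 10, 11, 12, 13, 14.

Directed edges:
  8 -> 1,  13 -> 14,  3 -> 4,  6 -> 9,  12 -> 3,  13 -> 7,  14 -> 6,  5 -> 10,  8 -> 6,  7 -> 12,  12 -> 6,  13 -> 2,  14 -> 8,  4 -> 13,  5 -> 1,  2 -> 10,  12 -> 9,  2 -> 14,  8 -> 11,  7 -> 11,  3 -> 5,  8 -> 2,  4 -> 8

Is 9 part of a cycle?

9 lies on a cycle iff there is a path from 9 back to itself.
Exploring from 9, it never reaches itself; equivalently, its strongly connected component is a singleton.

No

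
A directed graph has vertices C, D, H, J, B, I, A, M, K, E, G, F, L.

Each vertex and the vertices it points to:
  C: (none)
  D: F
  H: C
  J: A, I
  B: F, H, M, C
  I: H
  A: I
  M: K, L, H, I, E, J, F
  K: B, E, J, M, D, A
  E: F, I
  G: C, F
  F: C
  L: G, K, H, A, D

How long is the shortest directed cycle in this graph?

2

For each vertex v, BFS finds the shortest path from v back to v.
The shortest such closed walk is M → K → M, length 2.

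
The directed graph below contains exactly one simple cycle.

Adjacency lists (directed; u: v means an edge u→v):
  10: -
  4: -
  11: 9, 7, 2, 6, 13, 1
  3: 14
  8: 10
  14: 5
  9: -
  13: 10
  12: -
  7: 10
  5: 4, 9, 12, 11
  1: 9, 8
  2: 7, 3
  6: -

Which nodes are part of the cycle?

2, 3, 5, 11, 14

DFS with gray/black marking from 5:
5 gray
  4 gray
  4 black
  9 gray
  9 black
  12 gray
  12 black
  11 gray
    11→9: 9 black — skip
    7 gray
      10 gray
      10 black
    7 black
    2 gray
      2→7: 7 black — skip
      3 gray
        14 gray
          14→5: 5 is gray → back edge
Back edge closes the cycle 5 → 11 → 2 → 3 → 14 → 5; its vertices are {2, 3, 5, 11, 14}.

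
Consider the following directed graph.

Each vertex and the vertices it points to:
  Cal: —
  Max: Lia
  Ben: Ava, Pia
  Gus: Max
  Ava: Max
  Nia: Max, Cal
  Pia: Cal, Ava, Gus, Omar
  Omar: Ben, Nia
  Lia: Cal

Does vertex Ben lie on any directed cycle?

Yes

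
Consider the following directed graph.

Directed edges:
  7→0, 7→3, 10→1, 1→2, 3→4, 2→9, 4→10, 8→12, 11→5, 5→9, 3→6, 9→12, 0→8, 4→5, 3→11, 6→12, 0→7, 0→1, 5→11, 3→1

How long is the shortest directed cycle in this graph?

2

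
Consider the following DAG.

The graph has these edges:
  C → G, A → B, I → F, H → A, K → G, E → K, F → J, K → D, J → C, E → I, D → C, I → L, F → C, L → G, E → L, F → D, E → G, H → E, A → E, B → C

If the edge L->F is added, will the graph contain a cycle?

Adding L→F creates a cycle iff F can already reach L.
Explore from F: no path reaches L. The graph stays acyclic.

No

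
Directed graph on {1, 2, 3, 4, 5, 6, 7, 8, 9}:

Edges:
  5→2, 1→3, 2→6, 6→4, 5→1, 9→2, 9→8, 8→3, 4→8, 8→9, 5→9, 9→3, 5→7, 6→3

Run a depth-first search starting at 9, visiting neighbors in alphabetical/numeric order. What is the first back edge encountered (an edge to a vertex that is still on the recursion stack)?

8->9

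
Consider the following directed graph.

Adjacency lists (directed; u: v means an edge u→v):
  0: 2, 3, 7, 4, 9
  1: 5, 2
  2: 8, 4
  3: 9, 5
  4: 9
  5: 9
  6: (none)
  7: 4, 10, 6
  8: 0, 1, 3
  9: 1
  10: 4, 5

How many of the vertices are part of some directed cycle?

10

A vertex is on a directed cycle iff it belongs to a strongly connected component of size ≥ 2 (or has a self-loop).
The vertices on cycles are {0, 1, 2, 3, 4, 5, 7, 8, 9, 10} — 10 in total.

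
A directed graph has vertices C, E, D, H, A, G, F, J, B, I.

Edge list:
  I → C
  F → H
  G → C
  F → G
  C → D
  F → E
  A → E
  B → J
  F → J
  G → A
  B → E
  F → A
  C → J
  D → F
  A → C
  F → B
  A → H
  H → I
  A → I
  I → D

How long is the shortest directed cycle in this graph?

4

For each vertex v, BFS finds the shortest path from v back to v.
The shortest such closed walk is F → A → I → D → F, length 4.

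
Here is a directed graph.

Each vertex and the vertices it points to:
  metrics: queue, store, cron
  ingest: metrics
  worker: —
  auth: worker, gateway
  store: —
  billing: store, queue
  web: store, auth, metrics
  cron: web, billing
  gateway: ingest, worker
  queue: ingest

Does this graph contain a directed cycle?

Yes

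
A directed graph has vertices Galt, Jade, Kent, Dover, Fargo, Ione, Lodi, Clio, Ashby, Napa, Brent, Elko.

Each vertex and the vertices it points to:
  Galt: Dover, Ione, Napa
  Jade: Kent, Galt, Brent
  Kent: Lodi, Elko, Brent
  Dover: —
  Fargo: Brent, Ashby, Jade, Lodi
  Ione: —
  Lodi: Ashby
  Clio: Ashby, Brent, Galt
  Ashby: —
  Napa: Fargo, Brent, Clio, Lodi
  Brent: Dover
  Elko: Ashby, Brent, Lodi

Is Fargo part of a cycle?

Yes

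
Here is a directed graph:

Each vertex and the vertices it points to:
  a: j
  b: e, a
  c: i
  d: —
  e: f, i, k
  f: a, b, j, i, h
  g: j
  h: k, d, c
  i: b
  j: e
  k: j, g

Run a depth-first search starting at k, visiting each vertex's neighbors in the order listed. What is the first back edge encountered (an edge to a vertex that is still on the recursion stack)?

DFS from k (visiting each vertex's neighbors in the order listed); mark gray on enter, black on exit:
k gray
  j gray
    e gray
      f gray
        a gray
          a→j: j is gray → back edge
First back edge: a → j.

a->j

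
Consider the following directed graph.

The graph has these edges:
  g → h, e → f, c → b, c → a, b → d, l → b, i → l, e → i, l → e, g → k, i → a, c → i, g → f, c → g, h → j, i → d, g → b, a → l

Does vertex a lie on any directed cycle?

Yes

a is on a cycle iff a can reach itself via ≥1 edge.
a → l → e → i → a — yes.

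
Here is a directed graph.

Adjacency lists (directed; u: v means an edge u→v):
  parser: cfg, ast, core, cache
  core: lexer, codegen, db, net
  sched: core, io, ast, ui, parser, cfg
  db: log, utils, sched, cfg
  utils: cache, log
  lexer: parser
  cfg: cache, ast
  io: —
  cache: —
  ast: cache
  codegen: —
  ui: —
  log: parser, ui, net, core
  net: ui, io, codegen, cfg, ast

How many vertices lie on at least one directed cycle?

7

A vertex is on a directed cycle iff it belongs to a strongly connected component of size ≥ 2 (or has a self-loop).
The vertices on cycles are {db, log, core, lexer, sched, utils, parser} — 7 in total.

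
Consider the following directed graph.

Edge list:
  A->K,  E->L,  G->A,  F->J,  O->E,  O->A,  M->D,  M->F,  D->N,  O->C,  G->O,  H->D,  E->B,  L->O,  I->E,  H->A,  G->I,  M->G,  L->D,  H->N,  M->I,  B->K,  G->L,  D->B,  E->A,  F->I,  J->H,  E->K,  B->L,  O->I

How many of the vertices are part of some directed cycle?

6

A vertex is on a directed cycle iff it belongs to a strongly connected component of size ≥ 2 (or has a self-loop).
The vertices on cycles are {B, D, E, I, L, O} — 6 in total.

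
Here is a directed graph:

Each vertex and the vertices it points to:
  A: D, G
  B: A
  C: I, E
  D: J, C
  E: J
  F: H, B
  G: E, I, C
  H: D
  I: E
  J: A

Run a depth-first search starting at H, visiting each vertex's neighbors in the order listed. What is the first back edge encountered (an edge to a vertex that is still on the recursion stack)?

DFS from H (visiting each vertex's neighbors in the order listed); mark gray on enter, black on exit:
H gray
  D gray
    J gray
      A gray
        A→D: D is gray → back edge
First back edge: A → D.

A→D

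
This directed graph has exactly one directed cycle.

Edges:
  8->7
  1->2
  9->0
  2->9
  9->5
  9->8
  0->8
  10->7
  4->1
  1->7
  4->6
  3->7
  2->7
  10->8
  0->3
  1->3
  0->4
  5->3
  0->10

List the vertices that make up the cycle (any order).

DFS with gray/black marking from 9:
9 gray
  8 gray
    7 gray
    7 black
  8 black
  5 gray
    3 gray
      3→7: 7 black — skip
    3 black
  5 black
  0 gray
    4 gray
      1 gray
        1→3: 3 black — skip
        2 gray
          2→7: 7 black — skip
          2→9: 9 is gray → back edge
Back edge closes the cycle 9 → 0 → 4 → 1 → 2 → 9; its vertices are {0, 1, 2, 4, 9}.

0, 1, 2, 4, 9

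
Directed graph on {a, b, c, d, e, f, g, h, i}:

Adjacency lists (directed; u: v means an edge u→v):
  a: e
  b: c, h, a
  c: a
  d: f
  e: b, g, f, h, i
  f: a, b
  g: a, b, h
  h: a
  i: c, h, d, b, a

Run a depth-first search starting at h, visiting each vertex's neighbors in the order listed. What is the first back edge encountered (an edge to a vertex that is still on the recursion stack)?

DFS from h (visiting each vertex's neighbors in the order listed); mark gray on enter, black on exit:
h gray
  a gray
    e gray
      b gray
        c gray
          c→a: a is gray → back edge
First back edge: c → a.

c->a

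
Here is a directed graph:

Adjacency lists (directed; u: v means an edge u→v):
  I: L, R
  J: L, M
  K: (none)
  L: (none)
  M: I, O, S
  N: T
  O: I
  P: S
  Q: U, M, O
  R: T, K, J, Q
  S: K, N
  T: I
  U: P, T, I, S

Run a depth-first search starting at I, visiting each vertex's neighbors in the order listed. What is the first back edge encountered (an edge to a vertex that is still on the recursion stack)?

T->I

DFS from I (visiting each vertex's neighbors in the order listed); mark gray on enter, black on exit:
I gray
  L gray
  L black
  R gray
    T gray
      T→I: I is gray → back edge
First back edge: T → I.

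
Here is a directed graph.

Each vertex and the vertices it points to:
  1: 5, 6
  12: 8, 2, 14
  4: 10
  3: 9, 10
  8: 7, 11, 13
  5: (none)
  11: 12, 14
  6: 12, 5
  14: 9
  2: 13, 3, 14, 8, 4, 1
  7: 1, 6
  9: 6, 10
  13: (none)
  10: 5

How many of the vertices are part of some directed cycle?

A vertex is on a directed cycle iff it belongs to a strongly connected component of size ≥ 2 (or has a self-loop).
The vertices on cycles are {1, 2, 3, 6, 7, 8, 9, 11, 12, 14} — 10 in total.

10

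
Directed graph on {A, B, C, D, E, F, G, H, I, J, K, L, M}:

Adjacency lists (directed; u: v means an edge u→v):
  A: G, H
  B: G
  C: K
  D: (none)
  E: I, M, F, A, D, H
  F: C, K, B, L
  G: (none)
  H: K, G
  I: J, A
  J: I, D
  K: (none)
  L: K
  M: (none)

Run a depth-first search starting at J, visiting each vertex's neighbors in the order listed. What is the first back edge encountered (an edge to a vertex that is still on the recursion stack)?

I->J

DFS from J (visiting each vertex's neighbors in the order listed); mark gray on enter, black on exit:
J gray
  I gray
    I→J: J is gray → back edge
First back edge: I → J.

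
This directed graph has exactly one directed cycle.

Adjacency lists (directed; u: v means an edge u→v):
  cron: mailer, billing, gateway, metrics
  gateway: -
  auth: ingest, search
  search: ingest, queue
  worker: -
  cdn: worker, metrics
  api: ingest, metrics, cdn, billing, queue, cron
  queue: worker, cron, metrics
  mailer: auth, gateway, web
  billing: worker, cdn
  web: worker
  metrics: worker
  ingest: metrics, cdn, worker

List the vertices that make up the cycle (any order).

auth, cron, queue, mailer, search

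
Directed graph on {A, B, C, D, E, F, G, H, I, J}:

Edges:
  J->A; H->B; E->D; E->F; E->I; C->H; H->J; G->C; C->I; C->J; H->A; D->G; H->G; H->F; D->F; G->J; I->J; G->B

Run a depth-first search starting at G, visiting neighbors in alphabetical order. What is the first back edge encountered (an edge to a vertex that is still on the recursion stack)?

H->G

DFS from G (visiting neighbors in alphabetical order); mark gray on enter, black on exit:
G gray
  B gray
  B black
  C gray
    H gray
      A gray
      A black
      H→B: B black — skip
      F gray
      F black
      H→G: G is gray → back edge
First back edge: H → G.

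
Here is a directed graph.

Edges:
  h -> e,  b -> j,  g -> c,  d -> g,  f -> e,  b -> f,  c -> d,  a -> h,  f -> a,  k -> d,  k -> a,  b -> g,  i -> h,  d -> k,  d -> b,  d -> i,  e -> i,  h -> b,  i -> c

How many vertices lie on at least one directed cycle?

A vertex is on a directed cycle iff it belongs to a strongly connected component of size ≥ 2 (or has a self-loop).
The vertices on cycles are {a, b, c, d, e, f, g, h, i, k} — 10 in total.

10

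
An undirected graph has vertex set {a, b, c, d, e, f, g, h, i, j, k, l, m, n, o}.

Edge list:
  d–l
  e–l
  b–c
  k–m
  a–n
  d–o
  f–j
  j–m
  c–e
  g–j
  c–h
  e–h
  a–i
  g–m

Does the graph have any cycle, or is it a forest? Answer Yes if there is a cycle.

Yes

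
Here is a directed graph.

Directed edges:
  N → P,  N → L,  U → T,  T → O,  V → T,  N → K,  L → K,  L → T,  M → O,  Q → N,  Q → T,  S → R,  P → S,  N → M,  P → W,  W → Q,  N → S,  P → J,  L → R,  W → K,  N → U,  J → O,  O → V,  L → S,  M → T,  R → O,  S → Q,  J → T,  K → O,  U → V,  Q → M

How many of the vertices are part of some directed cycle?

9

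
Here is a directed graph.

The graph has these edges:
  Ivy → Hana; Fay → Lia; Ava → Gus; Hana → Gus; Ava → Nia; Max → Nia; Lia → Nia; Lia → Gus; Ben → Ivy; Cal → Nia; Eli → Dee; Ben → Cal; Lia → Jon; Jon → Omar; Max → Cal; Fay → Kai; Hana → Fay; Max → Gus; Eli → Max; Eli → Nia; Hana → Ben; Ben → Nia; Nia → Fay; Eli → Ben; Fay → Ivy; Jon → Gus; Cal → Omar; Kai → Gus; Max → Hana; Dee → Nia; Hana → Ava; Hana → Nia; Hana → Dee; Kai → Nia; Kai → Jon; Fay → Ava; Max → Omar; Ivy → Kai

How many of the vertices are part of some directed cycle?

A vertex is on a directed cycle iff it belongs to a strongly connected component of size ≥ 2 (or has a self-loop).
The vertices on cycles are {Ava, Ben, Cal, Dee, Fay, Ivy, Kai, Lia, Nia, Hana} — 10 in total.

10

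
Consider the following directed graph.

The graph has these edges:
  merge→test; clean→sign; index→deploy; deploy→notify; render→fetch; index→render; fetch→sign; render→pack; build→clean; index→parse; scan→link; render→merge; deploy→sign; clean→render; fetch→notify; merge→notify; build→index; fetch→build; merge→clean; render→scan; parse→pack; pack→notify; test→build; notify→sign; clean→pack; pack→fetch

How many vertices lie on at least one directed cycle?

9

A vertex is on a directed cycle iff it belongs to a strongly connected component of size ≥ 2 (or has a self-loop).
The vertices on cycles are {pack, test, build, clean, fetch, index, merge, parse, render} — 9 in total.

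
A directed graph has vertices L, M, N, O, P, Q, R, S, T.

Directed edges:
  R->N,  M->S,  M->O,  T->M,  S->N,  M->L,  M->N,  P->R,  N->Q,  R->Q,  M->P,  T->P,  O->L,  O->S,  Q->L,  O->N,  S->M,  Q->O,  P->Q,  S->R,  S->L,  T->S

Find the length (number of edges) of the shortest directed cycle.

For each vertex v, BFS finds the shortest path from v back to v.
The shortest such closed walk is S → M → S, length 2.

2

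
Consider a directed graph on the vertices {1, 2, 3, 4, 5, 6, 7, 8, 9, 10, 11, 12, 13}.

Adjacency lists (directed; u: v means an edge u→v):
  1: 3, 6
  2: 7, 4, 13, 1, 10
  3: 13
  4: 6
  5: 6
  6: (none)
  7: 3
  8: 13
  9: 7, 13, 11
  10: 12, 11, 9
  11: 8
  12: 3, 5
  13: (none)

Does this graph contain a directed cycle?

No

DFS with white/gray/black marking, starting from 13:
13 gray
13 black
1 gray
  3 gray
    3→13: 13 black — skip
  3 black
  6 gray
  6 black
1 black
2 gray
  7 gray
    7→3: 3 black — skip
  7 black
  4 gray
    4→6: 6 black — skip
  4 black
  2→13: 13 black — skip
  2→1: 1 black — skip
  10 gray
    12 gray
      12→3: 3 black — skip
      5 gray
        5→6: 6 black — skip
      5 black
    12 black
    11 gray
      8 gray
        8→13: 13 black — skip
      8 black
    11 black
    9 gray
      9→7: 7 black — skip
      9→13: 13 black — skip
      9→11: 11 black — skip
    9 black
  10 black
2 black
Every edge goes to a white or black vertex — no back edge, so the graph is acyclic.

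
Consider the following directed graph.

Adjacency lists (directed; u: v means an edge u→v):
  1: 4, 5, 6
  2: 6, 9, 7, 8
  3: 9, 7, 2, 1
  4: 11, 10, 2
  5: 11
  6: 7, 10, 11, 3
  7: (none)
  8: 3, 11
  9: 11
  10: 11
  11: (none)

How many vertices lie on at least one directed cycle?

6

A vertex is on a directed cycle iff it belongs to a strongly connected component of size ≥ 2 (or has a self-loop).
The vertices on cycles are {1, 2, 3, 4, 6, 8} — 6 in total.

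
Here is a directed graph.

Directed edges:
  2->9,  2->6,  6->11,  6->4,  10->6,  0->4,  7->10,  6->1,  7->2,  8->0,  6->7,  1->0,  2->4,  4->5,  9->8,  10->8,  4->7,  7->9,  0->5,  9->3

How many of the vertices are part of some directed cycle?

9

A vertex is on a directed cycle iff it belongs to a strongly connected component of size ≥ 2 (or has a self-loop).
The vertices on cycles are {0, 1, 2, 4, 6, 7, 8, 9, 10} — 9 in total.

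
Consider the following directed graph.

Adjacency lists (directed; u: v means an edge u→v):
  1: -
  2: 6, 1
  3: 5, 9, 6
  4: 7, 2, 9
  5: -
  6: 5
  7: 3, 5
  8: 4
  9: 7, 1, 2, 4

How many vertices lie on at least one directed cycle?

A vertex is on a directed cycle iff it belongs to a strongly connected component of size ≥ 2 (or has a self-loop).
The vertices on cycles are {3, 4, 7, 9} — 4 in total.

4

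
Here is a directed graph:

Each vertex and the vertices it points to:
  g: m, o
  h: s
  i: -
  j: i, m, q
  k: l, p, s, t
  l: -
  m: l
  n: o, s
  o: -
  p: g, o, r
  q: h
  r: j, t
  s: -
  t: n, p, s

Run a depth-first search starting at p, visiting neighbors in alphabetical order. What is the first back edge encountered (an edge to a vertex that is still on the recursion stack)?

DFS from p (visiting neighbors in alphabetical order); mark gray on enter, black on exit:
p gray
  g gray
    m gray
      l gray
      l black
    m black
    o gray
    o black
  g black
  p→o: o black — skip
  r gray
    j gray
      i gray
      i black
      j→m: m black — skip
      q gray
        h gray
          s gray
          s black
        h black
      q black
    j black
    t gray
      n gray
        n→o: o black — skip
        n→s: s black — skip
      n black
      t→p: p is gray → back edge
First back edge: t → p.

t→p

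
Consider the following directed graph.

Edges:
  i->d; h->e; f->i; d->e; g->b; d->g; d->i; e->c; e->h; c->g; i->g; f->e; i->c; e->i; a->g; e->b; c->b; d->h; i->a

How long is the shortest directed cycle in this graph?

For each vertex v, BFS finds the shortest path from v back to v.
The shortest such closed walk is e → h → e, length 2.

2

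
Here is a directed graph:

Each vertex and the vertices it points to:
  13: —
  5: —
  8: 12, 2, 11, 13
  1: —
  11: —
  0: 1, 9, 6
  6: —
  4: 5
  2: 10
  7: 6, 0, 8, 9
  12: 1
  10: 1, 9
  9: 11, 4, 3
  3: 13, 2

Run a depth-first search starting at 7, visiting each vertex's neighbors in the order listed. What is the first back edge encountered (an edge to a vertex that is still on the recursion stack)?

10->9

DFS from 7 (visiting each vertex's neighbors in the order listed); mark gray on enter, black on exit:
7 gray
  6 gray
  6 black
  0 gray
    1 gray
    1 black
    9 gray
      11 gray
      11 black
      4 gray
        5 gray
        5 black
      4 black
      3 gray
        13 gray
        13 black
        2 gray
          10 gray
            10→1: 1 black — skip
            10→9: 9 is gray → back edge
First back edge: 10 → 9.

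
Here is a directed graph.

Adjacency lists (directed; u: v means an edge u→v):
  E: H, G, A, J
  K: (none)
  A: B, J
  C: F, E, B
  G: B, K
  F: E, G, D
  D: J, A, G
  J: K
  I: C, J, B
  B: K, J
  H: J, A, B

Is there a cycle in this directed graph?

No

DFS with white/gray/black marking, starting from D:
D gray
  J gray
    K gray
    K black
  J black
  A gray
    B gray
      B→K: K black — skip
      B→J: J black — skip
    B black
    A→J: J black — skip
  A black
  G gray
    G→B: B black — skip
    G→K: K black — skip
  G black
D black
E gray
  H gray
    H→J: J black — skip
    H→A: A black — skip
    H→B: B black — skip
  H black
  E→G: G black — skip
  E→A: A black — skip
  E→J: J black — skip
E black
C gray
  F gray
    F→E: E black — skip
    F→G: G black — skip
    F→D: D black — skip
  F black
  C→E: E black — skip
  C→B: B black — skip
C black
I gray
  I→C: C black — skip
  I→J: J black — skip
  I→B: B black — skip
I black
Every edge goes to a white or black vertex — no back edge, so the graph is acyclic.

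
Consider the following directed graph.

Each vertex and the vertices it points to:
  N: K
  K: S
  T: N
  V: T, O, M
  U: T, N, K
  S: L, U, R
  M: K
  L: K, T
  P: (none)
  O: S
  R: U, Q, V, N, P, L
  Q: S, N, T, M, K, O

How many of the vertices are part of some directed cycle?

11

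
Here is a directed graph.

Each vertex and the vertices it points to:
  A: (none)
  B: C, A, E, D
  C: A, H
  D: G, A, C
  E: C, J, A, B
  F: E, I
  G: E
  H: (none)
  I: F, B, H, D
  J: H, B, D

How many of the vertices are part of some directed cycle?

7

A vertex is on a directed cycle iff it belongs to a strongly connected component of size ≥ 2 (or has a self-loop).
The vertices on cycles are {B, D, E, F, G, I, J} — 7 in total.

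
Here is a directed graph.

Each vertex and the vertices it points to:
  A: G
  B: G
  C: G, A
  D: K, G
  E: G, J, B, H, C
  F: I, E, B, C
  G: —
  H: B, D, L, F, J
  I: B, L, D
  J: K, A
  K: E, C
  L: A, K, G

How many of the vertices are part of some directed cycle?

8

A vertex is on a directed cycle iff it belongs to a strongly connected component of size ≥ 2 (or has a self-loop).
The vertices on cycles are {D, E, F, H, I, J, K, L} — 8 in total.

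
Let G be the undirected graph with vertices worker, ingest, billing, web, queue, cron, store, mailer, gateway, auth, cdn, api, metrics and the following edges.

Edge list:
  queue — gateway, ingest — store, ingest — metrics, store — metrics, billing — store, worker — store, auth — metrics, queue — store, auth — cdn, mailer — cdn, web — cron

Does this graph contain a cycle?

Yes

DFS, tracking each vertex's parent; an edge to a visited non-parent vertex closes a cycle.
Start from cdn:
visit cdn (parent –)
  visit mailer (parent cdn)
    mailer–cdn: parent, skip
  visit auth (parent cdn)
    auth–cdn: parent, skip
    visit metrics (parent auth)
      visit ingest (parent metrics)
        visit store (parent ingest)
          visit billing (parent store)
            billing–store: parent, skip
          visit queue (parent store)
            visit gateway (parent queue)
              gateway–queue: parent, skip
            queue–store: parent, skip
          visit worker (parent store)
            worker–store: parent, skip
          store–metrics: metrics visited and ≠ parent → cycle
Cycle: metrics – ingest – store – metrics.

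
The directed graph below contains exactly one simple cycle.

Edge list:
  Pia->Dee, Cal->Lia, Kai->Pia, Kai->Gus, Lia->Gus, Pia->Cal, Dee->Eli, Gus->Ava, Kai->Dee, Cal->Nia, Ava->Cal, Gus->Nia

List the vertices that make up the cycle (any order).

Ava, Cal, Gus, Lia

DFS with gray/black marking from Gus:
Gus gray
  Nia gray
  Nia black
  Ava gray
    Cal gray
      Cal→Nia: Nia black — skip
      Lia gray
        Lia→Gus: Gus is gray → back edge
Back edge closes the cycle Gus → Ava → Cal → Lia → Gus; its vertices are {Ava, Cal, Gus, Lia}.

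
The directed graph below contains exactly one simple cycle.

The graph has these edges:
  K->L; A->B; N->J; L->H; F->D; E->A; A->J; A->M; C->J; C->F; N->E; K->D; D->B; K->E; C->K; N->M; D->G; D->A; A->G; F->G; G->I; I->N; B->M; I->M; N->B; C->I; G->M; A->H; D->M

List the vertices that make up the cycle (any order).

A, E, G, I, N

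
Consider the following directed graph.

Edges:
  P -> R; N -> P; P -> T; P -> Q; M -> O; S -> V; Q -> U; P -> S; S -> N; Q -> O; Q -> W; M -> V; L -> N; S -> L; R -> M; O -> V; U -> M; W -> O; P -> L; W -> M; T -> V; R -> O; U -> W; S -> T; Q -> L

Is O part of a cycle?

No

O lies on a cycle iff there is a path from O back to itself.
Exploring from O, it never reaches itself; equivalently, its strongly connected component is a singleton.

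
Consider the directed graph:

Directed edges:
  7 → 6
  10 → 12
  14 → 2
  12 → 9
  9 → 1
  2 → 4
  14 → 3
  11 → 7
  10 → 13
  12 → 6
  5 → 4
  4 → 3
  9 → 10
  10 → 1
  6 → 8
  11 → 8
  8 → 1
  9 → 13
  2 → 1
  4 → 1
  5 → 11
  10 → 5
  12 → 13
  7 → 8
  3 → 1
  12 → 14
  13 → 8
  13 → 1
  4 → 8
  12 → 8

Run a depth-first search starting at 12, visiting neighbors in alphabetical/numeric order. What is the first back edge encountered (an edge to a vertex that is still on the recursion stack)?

10->12

DFS from 12 (visiting neighbors in alphabetical/numeric order); mark gray on enter, black on exit:
12 gray
  6 gray
    8 gray
      1 gray
      1 black
    8 black
  6 black
  12→8: 8 black — skip
  9 gray
    9→1: 1 black — skip
    10 gray
      10→1: 1 black — skip
      5 gray
        4 gray
          4→1: 1 black — skip
          3 gray
            3→1: 1 black — skip
          3 black
          4→8: 8 black — skip
        4 black
        11 gray
          7 gray
            7→6: 6 black — skip
            7→8: 8 black — skip
          7 black
          11→8: 8 black — skip
        11 black
      5 black
      10→12: 12 is gray → back edge
First back edge: 10 → 12.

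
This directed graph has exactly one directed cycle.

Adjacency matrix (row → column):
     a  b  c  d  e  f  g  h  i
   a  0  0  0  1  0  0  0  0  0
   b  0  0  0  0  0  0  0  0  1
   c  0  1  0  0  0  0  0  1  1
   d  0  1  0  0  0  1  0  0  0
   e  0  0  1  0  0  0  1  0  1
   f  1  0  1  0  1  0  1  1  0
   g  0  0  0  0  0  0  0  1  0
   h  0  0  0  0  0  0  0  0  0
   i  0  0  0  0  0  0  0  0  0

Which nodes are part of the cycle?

DFS with gray/black marking from f:
f gray
  h gray
  h black
  g gray
    g→h: h black — skip
  g black
  a gray
    d gray
      d→f: f is gray → back edge
Back edge closes the cycle f → a → d → f; its vertices are {a, d, f}.

a, d, f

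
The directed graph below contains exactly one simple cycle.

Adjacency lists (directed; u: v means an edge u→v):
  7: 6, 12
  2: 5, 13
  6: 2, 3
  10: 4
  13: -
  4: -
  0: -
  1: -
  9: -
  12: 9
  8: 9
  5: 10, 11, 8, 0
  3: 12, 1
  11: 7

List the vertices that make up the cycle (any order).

2, 5, 6, 7, 11

DFS with gray/black marking from 7:
7 gray
  6 gray
    2 gray
      5 gray
        10 gray
          4 gray
          4 black
        10 black
        11 gray
          11→7: 7 is gray → back edge
Back edge closes the cycle 7 → 6 → 2 → 5 → 11 → 7; its vertices are {2, 5, 6, 7, 11}.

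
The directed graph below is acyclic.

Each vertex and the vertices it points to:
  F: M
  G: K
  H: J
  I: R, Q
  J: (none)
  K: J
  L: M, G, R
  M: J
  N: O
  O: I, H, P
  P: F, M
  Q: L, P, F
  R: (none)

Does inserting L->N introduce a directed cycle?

Yes

Adding L→N creates a cycle iff N can already reach L.
Path from N: N → O → I → Q → L.
So N → … → L → N is a cycle.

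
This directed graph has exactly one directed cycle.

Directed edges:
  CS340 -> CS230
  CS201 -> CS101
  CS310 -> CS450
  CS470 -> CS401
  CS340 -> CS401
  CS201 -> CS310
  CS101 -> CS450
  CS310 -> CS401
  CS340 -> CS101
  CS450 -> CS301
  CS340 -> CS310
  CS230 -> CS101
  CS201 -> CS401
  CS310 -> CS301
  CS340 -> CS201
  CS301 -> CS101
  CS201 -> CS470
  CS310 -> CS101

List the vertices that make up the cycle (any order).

DFS with gray/black marking from CS101:
CS101 gray
  CS450 gray
    CS301 gray
      CS301→CS101: CS101 is gray → back edge
Back edge closes the cycle CS101 → CS450 → CS301 → CS101; its vertices are {CS101, CS301, CS450}.

CS101, CS301, CS450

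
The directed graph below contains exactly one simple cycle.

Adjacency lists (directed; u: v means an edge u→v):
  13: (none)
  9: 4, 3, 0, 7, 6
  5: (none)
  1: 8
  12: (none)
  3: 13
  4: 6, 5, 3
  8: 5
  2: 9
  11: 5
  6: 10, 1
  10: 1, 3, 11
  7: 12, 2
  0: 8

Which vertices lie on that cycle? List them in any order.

2, 7, 9

DFS with gray/black marking from 9:
9 gray
  4 gray
    6 gray
      10 gray
        1 gray
          8 gray
            5 gray
            5 black
          8 black
        1 black
        3 gray
          13 gray
          13 black
        3 black
        11 gray
          11→5: 5 black — skip
        11 black
      10 black
      6→1: 1 black — skip
    6 black
    4→5: 5 black — skip
    4→3: 3 black — skip
  4 black
  9→3: 3 black — skip
  0 gray
    0→8: 8 black — skip
  0 black
  7 gray
    12 gray
    12 black
    2 gray
      2→9: 9 is gray → back edge
Back edge closes the cycle 9 → 7 → 2 → 9; its vertices are {2, 7, 9}.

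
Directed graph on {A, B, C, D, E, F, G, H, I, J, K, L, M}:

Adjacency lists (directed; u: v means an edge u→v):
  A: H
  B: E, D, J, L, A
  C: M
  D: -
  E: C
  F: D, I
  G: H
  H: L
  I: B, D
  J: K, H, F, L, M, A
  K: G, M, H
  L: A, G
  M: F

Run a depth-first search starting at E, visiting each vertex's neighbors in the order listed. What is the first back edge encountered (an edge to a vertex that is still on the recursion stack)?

B→E

DFS from E (visiting each vertex's neighbors in the order listed); mark gray on enter, black on exit:
E gray
  C gray
    M gray
      F gray
        D gray
        D black
        I gray
          B gray
            B→E: E is gray → back edge
First back edge: B → E.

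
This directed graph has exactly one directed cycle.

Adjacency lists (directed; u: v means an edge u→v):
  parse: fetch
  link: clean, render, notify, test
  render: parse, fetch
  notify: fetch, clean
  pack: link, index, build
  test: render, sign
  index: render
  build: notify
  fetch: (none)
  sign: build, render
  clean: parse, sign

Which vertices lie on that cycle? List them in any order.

sign, build, clean, notify

DFS with gray/black marking from clean:
clean gray
  parse gray
    fetch gray
    fetch black
  parse black
  sign gray
    build gray
      notify gray
        notify→fetch: fetch black — skip
        notify→clean: clean is gray → back edge
Back edge closes the cycle clean → sign → build → notify → clean; its vertices are {sign, build, clean, notify}.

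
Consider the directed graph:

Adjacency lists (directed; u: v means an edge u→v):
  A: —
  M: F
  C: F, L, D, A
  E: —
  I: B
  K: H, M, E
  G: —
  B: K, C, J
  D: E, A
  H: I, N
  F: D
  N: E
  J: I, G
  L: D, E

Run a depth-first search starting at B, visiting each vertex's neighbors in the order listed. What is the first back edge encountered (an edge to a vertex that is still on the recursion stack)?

DFS from B (visiting each vertex's neighbors in the order listed); mark gray on enter, black on exit:
B gray
  K gray
    H gray
      I gray
        I→B: B is gray → back edge
First back edge: I → B.

I→B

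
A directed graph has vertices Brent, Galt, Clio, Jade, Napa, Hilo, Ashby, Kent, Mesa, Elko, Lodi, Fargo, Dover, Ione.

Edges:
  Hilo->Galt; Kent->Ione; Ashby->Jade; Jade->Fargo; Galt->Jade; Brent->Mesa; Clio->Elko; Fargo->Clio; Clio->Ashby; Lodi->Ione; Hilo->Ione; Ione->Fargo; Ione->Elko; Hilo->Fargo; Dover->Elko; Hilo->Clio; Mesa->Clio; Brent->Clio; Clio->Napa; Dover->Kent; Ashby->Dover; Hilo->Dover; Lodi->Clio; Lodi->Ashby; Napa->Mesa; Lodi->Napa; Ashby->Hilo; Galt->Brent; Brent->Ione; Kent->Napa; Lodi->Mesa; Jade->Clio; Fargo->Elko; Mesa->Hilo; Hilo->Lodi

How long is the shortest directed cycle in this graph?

For each vertex v, BFS finds the shortest path from v back to v.
The shortest such closed walk is Ashby → Jade → Clio → Ashby, length 3.

3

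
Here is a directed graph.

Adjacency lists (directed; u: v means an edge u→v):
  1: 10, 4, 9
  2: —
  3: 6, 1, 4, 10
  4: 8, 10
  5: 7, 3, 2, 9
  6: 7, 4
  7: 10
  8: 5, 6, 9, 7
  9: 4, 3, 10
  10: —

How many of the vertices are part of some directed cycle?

7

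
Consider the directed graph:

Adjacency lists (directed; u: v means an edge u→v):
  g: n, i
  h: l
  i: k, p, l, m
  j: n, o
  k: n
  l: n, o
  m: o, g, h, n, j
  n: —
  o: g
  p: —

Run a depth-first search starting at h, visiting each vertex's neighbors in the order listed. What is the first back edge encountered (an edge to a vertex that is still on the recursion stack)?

DFS from h (visiting each vertex's neighbors in the order listed); mark gray on enter, black on exit:
h gray
  l gray
    n gray
    n black
    o gray
      g gray
        g→n: n black — skip
        i gray
          k gray
            k→n: n black — skip
          k black
          p gray
          p black
          i→l: l is gray → back edge
First back edge: i → l.

i→l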